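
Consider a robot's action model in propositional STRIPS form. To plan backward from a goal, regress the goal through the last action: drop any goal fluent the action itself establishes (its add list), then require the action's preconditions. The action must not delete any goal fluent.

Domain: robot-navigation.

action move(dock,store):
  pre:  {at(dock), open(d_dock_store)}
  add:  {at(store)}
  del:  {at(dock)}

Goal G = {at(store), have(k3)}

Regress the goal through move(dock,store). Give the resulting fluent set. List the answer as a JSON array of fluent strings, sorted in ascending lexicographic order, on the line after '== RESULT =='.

Regress:
  G ∩ del = {}  (empty — regression defined)
  G \ add = {at(store), have(k3)} \ {at(store)} = {have(k3)}
  ∪ pre   = {have(k3)} ∪ {at(dock), open(d_dock_store)}
          = {at(dock), have(k3), open(d_dock_store)}

== RESULT ==
["at(dock)", "have(k3)", "open(d_dock_store)"]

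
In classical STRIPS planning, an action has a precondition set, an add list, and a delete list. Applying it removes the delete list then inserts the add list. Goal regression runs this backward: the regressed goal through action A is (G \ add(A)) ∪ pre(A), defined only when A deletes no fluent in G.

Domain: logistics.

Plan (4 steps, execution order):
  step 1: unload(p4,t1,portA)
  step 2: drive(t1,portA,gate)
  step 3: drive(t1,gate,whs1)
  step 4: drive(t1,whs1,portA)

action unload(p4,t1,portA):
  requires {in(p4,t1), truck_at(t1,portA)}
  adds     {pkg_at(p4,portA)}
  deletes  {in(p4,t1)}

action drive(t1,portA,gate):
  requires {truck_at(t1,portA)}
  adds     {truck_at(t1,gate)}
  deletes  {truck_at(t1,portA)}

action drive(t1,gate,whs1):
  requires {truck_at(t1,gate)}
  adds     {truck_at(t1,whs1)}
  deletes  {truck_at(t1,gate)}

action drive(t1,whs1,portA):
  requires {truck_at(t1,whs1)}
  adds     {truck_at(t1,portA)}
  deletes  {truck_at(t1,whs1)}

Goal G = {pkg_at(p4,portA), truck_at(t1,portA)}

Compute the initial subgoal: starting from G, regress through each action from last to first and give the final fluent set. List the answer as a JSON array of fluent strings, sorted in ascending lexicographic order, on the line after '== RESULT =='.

Work backward from the goal:
  through step 4 (drive(t1,whs1,portA)): drop {truck_at(t1,portA)}, keep {pkg_at(p4,portA)}, require {truck_at(t1,whs1)}
    → {pkg_at(p4,portA), truck_at(t1,whs1)}
  through step 3 (drive(t1,gate,whs1)): drop {truck_at(t1,whs1)}, keep {pkg_at(p4,portA)}, require {truck_at(t1,gate)}
    → {pkg_at(p4,portA), truck_at(t1,gate)}
  through step 2 (drive(t1,portA,gate)): drop {truck_at(t1,gate)}, keep {pkg_at(p4,portA)}, require {truck_at(t1,portA)}
    → {pkg_at(p4,portA), truck_at(t1,portA)}
  through step 1 (unload(p4,t1,portA)): drop {pkg_at(p4,portA)}, keep {truck_at(t1,portA)}, require {in(p4,t1), truck_at(t1,portA)}
    → {in(p4,t1), truck_at(t1,portA)}

== RESULT ==
["in(p4,t1)", "truck_at(t1,portA)"]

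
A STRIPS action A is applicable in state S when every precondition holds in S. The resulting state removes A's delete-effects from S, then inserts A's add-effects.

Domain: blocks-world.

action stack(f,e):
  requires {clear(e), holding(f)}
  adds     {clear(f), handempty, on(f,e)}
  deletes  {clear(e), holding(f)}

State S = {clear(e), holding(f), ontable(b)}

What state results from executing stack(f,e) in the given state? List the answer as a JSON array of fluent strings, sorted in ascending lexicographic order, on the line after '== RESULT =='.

Compute (S \ del) ∪ add:
  pre ⊆ S: {clear(e), holding(f)} ⊆ S  — applicable
  S \ del = {ontable(b)}
  ∪ add   = {clear(f), handempty, on(f,e), ontable(b)}

== RESULT ==
["clear(f)", "handempty", "on(f,e)", "ontable(b)"]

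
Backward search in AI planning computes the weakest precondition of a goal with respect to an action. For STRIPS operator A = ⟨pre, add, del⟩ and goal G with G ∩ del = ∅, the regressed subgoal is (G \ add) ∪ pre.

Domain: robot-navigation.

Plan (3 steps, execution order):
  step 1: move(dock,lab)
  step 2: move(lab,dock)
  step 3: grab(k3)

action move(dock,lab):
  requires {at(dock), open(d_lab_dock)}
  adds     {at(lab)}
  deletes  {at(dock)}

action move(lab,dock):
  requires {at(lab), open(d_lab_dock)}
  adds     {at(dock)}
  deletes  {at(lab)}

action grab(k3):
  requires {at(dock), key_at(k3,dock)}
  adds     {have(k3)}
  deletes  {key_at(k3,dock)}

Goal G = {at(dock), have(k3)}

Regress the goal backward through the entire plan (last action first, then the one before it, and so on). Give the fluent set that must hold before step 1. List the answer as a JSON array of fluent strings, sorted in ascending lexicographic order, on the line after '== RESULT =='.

Work backward from the goal:
  through step 3 (grab(k3)): drop {have(k3)}, keep {at(dock)}, require {at(dock), key_at(k3,dock)}
    → {at(dock), key_at(k3,dock)}
  through step 2 (move(lab,dock)): drop {at(dock)}, keep {key_at(k3,dock)}, require {at(lab), open(d_lab_dock)}
    → {at(lab), key_at(k3,dock), open(d_lab_dock)}
  through step 1 (move(dock,lab)): drop {at(lab)}, keep {key_at(k3,dock), open(d_lab_dock)}, require {at(dock), open(d_lab_dock)}
    → {at(dock), key_at(k3,dock), open(d_lab_dock)}

== RESULT ==
["at(dock)", "key_at(k3,dock)", "open(d_lab_dock)"]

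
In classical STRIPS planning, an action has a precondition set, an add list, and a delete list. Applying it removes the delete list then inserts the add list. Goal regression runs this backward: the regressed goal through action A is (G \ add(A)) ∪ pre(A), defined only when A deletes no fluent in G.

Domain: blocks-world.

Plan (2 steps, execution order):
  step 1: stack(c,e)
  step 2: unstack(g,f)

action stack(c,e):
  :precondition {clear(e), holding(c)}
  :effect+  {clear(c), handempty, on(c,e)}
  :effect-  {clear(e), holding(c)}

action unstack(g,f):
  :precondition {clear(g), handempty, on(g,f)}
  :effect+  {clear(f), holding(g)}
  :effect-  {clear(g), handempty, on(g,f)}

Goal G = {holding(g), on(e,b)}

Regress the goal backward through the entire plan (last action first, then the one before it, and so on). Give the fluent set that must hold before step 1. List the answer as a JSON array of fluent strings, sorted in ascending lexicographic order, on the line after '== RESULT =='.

Regress step by step:
  through step 2 (unstack(g,f)): drop {holding(g)}, keep {on(e,b)}, require {clear(g), handempty, on(g,f)}
    → {clear(g), handempty, on(e,b), on(g,f)}
  through step 1 (stack(c,e)): drop {handempty}, keep {clear(g), on(e,b), on(g,f)}, require {clear(e), holding(c)}
    → {clear(e), clear(g), holding(c), on(e,b), on(g,f)}

== RESULT ==
["clear(e)", "clear(g)", "holding(c)", "on(e,b)", "on(g,f)"]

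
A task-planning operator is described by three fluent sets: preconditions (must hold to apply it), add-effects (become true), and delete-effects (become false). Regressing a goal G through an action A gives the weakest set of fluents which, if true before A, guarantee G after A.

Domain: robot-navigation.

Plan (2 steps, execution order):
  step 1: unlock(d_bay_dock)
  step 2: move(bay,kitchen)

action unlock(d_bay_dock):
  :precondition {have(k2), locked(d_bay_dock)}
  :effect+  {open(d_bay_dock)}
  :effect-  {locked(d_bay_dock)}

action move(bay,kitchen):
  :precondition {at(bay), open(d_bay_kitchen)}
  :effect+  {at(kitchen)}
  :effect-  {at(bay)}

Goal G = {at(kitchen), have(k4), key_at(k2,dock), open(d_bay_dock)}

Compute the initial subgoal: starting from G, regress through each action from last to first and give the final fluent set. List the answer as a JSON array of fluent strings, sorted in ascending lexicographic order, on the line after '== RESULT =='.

Work backward from the goal:
  through step 2 (move(bay,kitchen)): drop {at(kitchen)}, keep {have(k4), key_at(k2,dock), open(d_bay_dock)}, require {at(bay), open(d_bay_kitchen)}
    → {at(bay), have(k4), key_at(k2,dock), open(d_bay_dock), open(d_bay_kitchen)}
  through step 1 (unlock(d_bay_dock)): drop {open(d_bay_dock)}, keep {at(bay), have(k4), key_at(k2,dock), open(d_bay_kitchen)}, require {have(k2), locked(d_bay_dock)}
    → {at(bay), have(k2), have(k4), key_at(k2,dock), locked(d_bay_dock), open(d_bay_kitchen)}

== RESULT ==
["at(bay)", "have(k2)", "have(k4)", "key_at(k2,dock)", "locked(d_bay_dock)", "open(d_bay_kitchen)"]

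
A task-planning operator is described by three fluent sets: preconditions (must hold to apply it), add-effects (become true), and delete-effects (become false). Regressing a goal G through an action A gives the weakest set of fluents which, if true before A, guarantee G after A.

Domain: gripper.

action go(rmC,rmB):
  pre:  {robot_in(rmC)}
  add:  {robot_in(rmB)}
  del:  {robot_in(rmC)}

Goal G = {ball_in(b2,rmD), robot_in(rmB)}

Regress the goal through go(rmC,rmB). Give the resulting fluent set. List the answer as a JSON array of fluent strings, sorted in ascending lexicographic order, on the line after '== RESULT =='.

Regress:
  G ∩ del = {}  (empty — regression defined)
  G \ add = {ball_in(b2,rmD), robot_in(rmB)} \ {robot_in(rmB)} = {ball_in(b2,rmD)}
  ∪ pre   = {ball_in(b2,rmD)} ∪ {robot_in(rmC)}
          = {ball_in(b2,rmD), robot_in(rmC)}

== RESULT ==
["ball_in(b2,rmD)", "robot_in(rmC)"]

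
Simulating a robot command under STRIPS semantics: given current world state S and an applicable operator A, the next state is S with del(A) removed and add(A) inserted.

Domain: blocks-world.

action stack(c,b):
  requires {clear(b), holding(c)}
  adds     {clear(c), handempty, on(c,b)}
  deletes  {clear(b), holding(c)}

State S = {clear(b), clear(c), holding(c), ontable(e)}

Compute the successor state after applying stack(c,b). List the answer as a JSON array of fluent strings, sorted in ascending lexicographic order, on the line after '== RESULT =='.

Progress:
  pre ⊆ S: {clear(b), holding(c)} ⊆ S  — applicable
  S \ del = {clear(c), ontable(e)}
  ∪ add   = {clear(c), handempty, on(c,b), ontable(e)}

== RESULT ==
["clear(c)", "handempty", "on(c,b)", "ontable(e)"]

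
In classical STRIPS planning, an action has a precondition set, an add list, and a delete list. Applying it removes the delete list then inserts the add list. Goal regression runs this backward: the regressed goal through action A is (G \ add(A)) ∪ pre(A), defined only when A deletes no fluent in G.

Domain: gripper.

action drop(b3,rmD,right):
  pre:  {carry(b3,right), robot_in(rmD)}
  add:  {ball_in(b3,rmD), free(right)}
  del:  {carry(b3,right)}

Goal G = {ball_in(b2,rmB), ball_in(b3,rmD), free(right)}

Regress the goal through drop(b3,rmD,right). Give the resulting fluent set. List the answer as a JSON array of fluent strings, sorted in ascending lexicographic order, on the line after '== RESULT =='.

Compute (G \ add) ∪ pre:
  G ∩ del = {}  (empty — regression defined)
  G \ add = {ball_in(b2,rmB), ball_in(b3,rmD), free(right)} \ {ball_in(b3,rmD), free(right)} = {ball_in(b2,rmB)}
  ∪ pre   = {ball_in(b2,rmB)} ∪ {carry(b3,right), robot_in(rmD)}
          = {ball_in(b2,rmB), carry(b3,right), robot_in(rmD)}

== RESULT ==
["ball_in(b2,rmB)", "carry(b3,right)", "robot_in(rmD)"]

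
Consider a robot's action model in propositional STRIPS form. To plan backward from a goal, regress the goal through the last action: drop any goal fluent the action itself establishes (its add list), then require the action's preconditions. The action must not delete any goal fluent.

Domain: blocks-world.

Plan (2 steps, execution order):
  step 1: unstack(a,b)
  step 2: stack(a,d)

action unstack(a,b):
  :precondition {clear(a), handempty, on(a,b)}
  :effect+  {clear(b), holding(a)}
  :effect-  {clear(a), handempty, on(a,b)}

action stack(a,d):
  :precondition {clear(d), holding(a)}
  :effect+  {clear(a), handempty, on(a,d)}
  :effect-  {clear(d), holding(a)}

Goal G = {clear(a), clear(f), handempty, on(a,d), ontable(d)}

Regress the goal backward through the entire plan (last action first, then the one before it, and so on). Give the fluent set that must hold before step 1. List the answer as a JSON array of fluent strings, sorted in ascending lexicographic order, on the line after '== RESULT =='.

Regress step by step:
  through step 2 (stack(a,d)): drop {clear(a), handempty, on(a,d)}, keep {clear(f), ontable(d)}, require {clear(d), holding(a)}
    → {clear(d), clear(f), holding(a), ontable(d)}
  through step 1 (unstack(a,b)): drop {holding(a)}, keep {clear(d), clear(f), ontable(d)}, require {clear(a), handempty, on(a,b)}
    → {clear(a), clear(d), clear(f), handempty, on(a,b), ontable(d)}

== RESULT ==
["clear(a)", "clear(d)", "clear(f)", "handempty", "on(a,b)", "ontable(d)"]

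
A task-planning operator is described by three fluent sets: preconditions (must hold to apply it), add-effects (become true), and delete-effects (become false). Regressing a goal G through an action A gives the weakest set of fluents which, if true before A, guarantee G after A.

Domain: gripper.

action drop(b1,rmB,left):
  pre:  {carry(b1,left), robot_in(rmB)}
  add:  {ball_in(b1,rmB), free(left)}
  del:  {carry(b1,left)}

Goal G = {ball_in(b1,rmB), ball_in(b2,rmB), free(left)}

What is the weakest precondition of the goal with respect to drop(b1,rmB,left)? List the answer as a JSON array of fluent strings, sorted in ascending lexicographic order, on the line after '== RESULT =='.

Compute (G \ add) ∪ pre:
  G ∩ del = {}  (empty — regression defined)
  G \ add = {ball_in(b1,rmB), ball_in(b2,rmB), free(left)} \ {ball_in(b1,rmB), free(left)} = {ball_in(b2,rmB)}
  ∪ pre   = {ball_in(b2,rmB)} ∪ {carry(b1,left), robot_in(rmB)}
          = {ball_in(b2,rmB), carry(b1,left), robot_in(rmB)}

== RESULT ==
["ball_in(b2,rmB)", "carry(b1,left)", "robot_in(rmB)"]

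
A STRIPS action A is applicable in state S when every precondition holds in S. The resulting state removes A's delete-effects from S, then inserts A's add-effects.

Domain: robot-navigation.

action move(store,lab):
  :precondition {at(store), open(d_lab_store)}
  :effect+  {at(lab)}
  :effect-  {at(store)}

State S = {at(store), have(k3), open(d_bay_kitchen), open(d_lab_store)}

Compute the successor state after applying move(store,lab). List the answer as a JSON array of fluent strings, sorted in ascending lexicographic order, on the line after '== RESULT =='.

Compute (S \ del) ∪ add:
  pre ⊆ S: {at(store), open(d_lab_store)} ⊆ S  — applicable
  S \ del = {have(k3), open(d_bay_kitchen), open(d_lab_store)}
  ∪ add   = {at(lab), have(k3), open(d_bay_kitchen), open(d_lab_store)}

== RESULT ==
["at(lab)", "have(k3)", "open(d_bay_kitchen)", "open(d_lab_store)"]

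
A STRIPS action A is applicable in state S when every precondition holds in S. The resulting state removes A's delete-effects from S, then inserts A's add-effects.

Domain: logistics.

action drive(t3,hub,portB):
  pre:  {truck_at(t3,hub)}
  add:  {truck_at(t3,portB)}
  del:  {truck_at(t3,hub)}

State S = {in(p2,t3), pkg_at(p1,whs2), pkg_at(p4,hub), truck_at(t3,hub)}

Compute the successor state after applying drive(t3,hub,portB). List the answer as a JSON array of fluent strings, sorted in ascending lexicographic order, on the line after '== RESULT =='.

Compute (S \ del) ∪ add:
  pre ⊆ S: {truck_at(t3,hub)} ⊆ S  — applicable
  S \ del = {in(p2,t3), pkg_at(p1,whs2), pkg_at(p4,hub)}
  ∪ add   = {in(p2,t3), pkg_at(p1,whs2), pkg_at(p4,hub), truck_at(t3,portB)}

== RESULT ==
["in(p2,t3)", "pkg_at(p1,whs2)", "pkg_at(p4,hub)", "truck_at(t3,portB)"]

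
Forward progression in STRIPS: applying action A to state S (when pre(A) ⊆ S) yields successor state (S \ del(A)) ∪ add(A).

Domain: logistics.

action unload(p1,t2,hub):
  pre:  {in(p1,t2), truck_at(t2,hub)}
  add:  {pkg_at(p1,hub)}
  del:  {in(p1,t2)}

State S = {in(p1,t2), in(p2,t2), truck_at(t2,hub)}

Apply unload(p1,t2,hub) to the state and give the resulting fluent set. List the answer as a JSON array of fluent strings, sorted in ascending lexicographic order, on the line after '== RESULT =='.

Compute (S \ del) ∪ add:
  pre ⊆ S: {in(p1,t2), truck_at(t2,hub)} ⊆ S  — applicable
  S \ del = {in(p2,t2), truck_at(t2,hub)}
  ∪ add   = {in(p2,t2), pkg_at(p1,hub), truck_at(t2,hub)}

== RESULT ==
["in(p2,t2)", "pkg_at(p1,hub)", "truck_at(t2,hub)"]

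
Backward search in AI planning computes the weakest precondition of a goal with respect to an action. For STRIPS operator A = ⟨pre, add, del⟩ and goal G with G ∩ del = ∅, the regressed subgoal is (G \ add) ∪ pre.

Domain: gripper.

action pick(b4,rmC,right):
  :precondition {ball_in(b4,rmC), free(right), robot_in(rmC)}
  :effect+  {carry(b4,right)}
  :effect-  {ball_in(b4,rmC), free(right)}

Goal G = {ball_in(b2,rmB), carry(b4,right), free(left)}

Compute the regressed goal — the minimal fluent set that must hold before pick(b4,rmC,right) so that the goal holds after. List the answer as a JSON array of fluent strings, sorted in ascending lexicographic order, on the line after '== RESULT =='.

Compute (G \ add) ∪ pre:
  G ∩ del = {}  (empty — regression defined)
  G \ add = {ball_in(b2,rmB), carry(b4,right), free(left)} \ {carry(b4,right)} = {ball_in(b2,rmB), free(left)}
  ∪ pre   = {ball_in(b2,rmB), free(left)} ∪ {ball_in(b4,rmC), free(right), robot_in(rmC)}
          = {ball_in(b2,rmB), ball_in(b4,rmC), free(left), free(right), robot_in(rmC)}

== RESULT ==
["ball_in(b2,rmB)", "ball_in(b4,rmC)", "free(left)", "free(right)", "robot_in(rmC)"]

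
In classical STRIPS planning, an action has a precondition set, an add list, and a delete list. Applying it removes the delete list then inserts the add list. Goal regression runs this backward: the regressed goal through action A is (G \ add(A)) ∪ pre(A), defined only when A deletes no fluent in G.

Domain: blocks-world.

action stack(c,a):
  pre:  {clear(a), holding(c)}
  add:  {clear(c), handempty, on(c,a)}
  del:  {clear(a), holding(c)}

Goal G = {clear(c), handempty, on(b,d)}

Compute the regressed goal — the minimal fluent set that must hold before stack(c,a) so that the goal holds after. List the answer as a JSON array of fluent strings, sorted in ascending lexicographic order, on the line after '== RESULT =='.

Regress:
  G ∩ del = {}  (empty — regression defined)
  G \ add = {clear(c), handempty, on(b,d)} \ {clear(c), handempty, on(c,a)} = {on(b,d)}
  ∪ pre   = {on(b,d)} ∪ {clear(a), holding(c)}
          = {clear(a), holding(c), on(b,d)}

== RESULT ==
["clear(a)", "holding(c)", "on(b,d)"]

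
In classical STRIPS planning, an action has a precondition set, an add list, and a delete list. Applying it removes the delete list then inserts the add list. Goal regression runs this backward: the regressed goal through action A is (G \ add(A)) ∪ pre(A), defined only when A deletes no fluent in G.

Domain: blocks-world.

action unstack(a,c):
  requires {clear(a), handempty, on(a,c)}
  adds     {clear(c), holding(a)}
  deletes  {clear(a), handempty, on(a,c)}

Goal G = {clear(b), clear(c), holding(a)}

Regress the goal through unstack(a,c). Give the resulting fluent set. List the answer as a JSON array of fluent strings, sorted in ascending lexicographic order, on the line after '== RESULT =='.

Regress:
  G ∩ del = {}  (empty — regression defined)
  G \ add = {clear(b), clear(c), holding(a)} \ {clear(c), holding(a)} = {clear(b)}
  ∪ pre   = {clear(b)} ∪ {clear(a), handempty, on(a,c)}
          = {clear(a), clear(b), handempty, on(a,c)}

== RESULT ==
["clear(a)", "clear(b)", "handempty", "on(a,c)"]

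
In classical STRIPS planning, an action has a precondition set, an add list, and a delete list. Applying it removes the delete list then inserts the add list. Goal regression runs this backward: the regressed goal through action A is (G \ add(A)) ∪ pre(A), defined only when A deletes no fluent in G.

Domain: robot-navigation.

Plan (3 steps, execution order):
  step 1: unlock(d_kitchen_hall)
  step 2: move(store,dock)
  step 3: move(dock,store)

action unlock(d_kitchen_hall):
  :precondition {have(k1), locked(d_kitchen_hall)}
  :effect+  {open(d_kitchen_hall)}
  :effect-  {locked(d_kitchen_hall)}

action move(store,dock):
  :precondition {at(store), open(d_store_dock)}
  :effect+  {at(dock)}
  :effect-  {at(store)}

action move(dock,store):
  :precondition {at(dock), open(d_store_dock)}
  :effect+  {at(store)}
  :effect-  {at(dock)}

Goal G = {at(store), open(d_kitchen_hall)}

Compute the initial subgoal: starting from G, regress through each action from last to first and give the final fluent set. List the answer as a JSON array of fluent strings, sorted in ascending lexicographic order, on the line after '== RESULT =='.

Work backward from the goal:
  through step 3 (move(dock,store)): drop {at(store)}, keep {open(d_kitchen_hall)}, require {at(dock), open(d_store_dock)}
    → {at(dock), open(d_kitchen_hall), open(d_store_dock)}
  through step 2 (move(store,dock)): drop {at(dock)}, keep {open(d_kitchen_hall), open(d_store_dock)}, require {at(store), open(d_store_dock)}
    → {at(store), open(d_kitchen_hall), open(d_store_dock)}
  through step 1 (unlock(d_kitchen_hall)): drop {open(d_kitchen_hall)}, keep {at(store), open(d_store_dock)}, require {have(k1), locked(d_kitchen_hall)}
    → {at(store), have(k1), locked(d_kitchen_hall), open(d_store_dock)}

== RESULT ==
["at(store)", "have(k1)", "locked(d_kitchen_hall)", "open(d_store_dock)"]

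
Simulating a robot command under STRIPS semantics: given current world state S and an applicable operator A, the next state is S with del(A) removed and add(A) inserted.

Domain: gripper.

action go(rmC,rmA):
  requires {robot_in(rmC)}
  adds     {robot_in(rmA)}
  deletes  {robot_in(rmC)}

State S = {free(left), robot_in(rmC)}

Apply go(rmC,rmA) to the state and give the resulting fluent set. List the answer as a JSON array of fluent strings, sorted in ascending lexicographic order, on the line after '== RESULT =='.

Progress:
  pre ⊆ S: {robot_in(rmC)} ⊆ S  — applicable
  S \ del = {free(left)}
  ∪ add   = {free(left), robot_in(rmA)}

== RESULT ==
["free(left)", "robot_in(rmA)"]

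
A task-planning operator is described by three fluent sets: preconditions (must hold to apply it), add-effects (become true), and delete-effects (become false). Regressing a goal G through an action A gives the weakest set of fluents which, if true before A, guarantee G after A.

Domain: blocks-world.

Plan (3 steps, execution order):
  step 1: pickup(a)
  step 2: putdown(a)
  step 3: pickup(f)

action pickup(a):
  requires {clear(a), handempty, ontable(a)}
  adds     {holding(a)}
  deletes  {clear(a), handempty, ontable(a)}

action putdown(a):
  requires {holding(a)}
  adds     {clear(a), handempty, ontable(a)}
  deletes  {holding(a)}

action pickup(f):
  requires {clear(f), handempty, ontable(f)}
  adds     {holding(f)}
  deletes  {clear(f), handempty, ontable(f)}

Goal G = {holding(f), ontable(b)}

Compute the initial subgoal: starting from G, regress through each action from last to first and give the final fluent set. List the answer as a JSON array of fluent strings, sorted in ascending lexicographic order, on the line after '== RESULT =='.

Work backward from the goal:
  through step 3 (pickup(f)): drop {holding(f)}, keep {ontable(b)}, require {clear(f), handempty, ontable(f)}
    → {clear(f), handempty, ontable(b), ontable(f)}
  through step 2 (putdown(a)): drop {handempty}, keep {clear(f), ontable(b), ontable(f)}, require {holding(a)}
    → {clear(f), holding(a), ontable(b), ontable(f)}
  through step 1 (pickup(a)): drop {holding(a)}, keep {clear(f), ontable(b), ontable(f)}, require {clear(a), handempty, ontable(a)}
    → {clear(a), clear(f), handempty, ontable(a), ontable(b), ontable(f)}

== RESULT ==
["clear(a)", "clear(f)", "handempty", "ontable(a)", "ontable(b)", "ontable(f)"]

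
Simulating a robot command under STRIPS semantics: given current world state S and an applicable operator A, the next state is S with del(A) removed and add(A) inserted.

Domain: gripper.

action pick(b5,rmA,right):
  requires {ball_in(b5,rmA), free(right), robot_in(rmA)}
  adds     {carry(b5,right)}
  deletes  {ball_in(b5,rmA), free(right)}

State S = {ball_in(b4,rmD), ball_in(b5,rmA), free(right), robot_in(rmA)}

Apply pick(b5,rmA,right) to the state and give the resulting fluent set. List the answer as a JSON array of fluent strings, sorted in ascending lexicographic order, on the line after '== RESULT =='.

Progress:
  pre ⊆ S: {ball_in(b5,rmA), free(right), robot_in(rmA)} ⊆ S  — applicable
  S \ del = {ball_in(b4,rmD), robot_in(rmA)}
  ∪ add   = {ball_in(b4,rmD), carry(b5,right), robot_in(rmA)}

== RESULT ==
["ball_in(b4,rmD)", "carry(b5,right)", "robot_in(rmA)"]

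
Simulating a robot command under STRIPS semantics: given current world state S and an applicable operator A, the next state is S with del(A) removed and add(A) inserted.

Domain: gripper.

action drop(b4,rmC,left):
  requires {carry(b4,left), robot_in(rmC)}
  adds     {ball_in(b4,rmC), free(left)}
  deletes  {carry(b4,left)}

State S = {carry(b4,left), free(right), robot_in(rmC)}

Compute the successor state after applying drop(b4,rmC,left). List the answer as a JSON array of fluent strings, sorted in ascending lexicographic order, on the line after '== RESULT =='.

Compute (S \ del) ∪ add:
  pre ⊆ S: {carry(b4,left), robot_in(rmC)} ⊆ S  — applicable
  S \ del = {free(right), robot_in(rmC)}
  ∪ add   = {ball_in(b4,rmC), free(left), free(right), robot_in(rmC)}

== RESULT ==
["ball_in(b4,rmC)", "free(left)", "free(right)", "robot_in(rmC)"]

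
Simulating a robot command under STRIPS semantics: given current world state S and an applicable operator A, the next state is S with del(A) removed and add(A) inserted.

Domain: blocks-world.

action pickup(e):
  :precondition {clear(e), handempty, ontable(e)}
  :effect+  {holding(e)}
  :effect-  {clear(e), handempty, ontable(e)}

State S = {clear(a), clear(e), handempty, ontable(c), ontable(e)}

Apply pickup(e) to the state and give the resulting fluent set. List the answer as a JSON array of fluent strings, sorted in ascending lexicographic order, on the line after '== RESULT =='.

Progress:
  pre ⊆ S: {clear(e), handempty, ontable(e)} ⊆ S  — applicable
  S \ del = {clear(a), ontable(c)}
  ∪ add   = {clear(a), holding(e), ontable(c)}

== RESULT ==
["clear(a)", "holding(e)", "ontable(c)"]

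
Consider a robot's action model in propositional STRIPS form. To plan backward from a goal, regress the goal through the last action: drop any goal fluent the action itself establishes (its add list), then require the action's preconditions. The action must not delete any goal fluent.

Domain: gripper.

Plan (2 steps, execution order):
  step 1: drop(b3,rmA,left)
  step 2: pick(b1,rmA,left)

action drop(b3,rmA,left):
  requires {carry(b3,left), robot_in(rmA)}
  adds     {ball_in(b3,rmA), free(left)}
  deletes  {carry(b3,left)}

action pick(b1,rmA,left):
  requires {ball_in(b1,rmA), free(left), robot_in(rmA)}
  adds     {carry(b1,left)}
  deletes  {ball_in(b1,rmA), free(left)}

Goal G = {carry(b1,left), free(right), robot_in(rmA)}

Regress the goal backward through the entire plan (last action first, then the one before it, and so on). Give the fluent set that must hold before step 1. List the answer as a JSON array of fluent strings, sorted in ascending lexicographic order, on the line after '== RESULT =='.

Regress step by step:
  through step 2 (pick(b1,rmA,left)): drop {carry(b1,left)}, keep {free(right), robot_in(rmA)}, require {ball_in(b1,rmA), free(left), robot_in(rmA)}
    → {ball_in(b1,rmA), free(left), free(right), robot_in(rmA)}
  through step 1 (drop(b3,rmA,left)): drop {free(left)}, keep {ball_in(b1,rmA), free(right), robot_in(rmA)}, require {carry(b3,left), robot_in(rmA)}
    → {ball_in(b1,rmA), carry(b3,left), free(right), robot_in(rmA)}

== RESULT ==
["ball_in(b1,rmA)", "carry(b3,left)", "free(right)", "robot_in(rmA)"]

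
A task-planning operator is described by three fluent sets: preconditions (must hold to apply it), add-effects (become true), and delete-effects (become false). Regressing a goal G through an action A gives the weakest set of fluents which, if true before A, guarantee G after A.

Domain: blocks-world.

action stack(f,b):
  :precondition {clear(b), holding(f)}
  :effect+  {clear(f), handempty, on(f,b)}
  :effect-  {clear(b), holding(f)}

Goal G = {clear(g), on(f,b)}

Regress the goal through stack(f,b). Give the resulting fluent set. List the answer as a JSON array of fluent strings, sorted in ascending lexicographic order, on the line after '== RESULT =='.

Regress:
  G ∩ del = {}  (empty — regression defined)
  G \ add = {clear(g), on(f,b)} \ {clear(f), handempty, on(f,b)} = {clear(g)}
  ∪ pre   = {clear(g)} ∪ {clear(b), holding(f)}
          = {clear(b), clear(g), holding(f)}

== RESULT ==
["clear(b)", "clear(g)", "holding(f)"]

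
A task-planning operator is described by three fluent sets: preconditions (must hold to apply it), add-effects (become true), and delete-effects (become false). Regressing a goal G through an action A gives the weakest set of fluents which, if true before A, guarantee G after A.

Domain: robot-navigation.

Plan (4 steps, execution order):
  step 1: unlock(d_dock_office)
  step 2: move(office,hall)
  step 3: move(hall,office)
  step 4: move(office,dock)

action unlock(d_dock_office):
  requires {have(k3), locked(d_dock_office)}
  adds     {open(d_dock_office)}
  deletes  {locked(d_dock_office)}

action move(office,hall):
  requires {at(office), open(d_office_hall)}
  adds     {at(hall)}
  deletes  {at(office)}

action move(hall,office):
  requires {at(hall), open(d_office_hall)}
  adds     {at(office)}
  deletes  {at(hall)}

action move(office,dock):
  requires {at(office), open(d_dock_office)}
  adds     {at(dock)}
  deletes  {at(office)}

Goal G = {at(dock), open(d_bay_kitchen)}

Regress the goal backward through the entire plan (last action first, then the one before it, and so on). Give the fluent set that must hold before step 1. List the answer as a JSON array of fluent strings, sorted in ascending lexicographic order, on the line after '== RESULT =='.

Regress step by step:
  through step 4 (move(office,dock)): drop {at(dock)}, keep {open(d_bay_kitchen)}, require {at(office), open(d_dock_office)}
    → {at(office), open(d_bay_kitchen), open(d_dock_office)}
  through step 3 (move(hall,office)): drop {at(office)}, keep {open(d_bay_kitchen), open(d_dock_office)}, require {at(hall), open(d_office_hall)}
    → {at(hall), open(d_bay_kitchen), open(d_dock_office), open(d_office_hall)}
  through step 2 (move(office,hall)): drop {at(hall)}, keep {open(d_bay_kitchen), open(d_dock_office), open(d_office_hall)}, require {at(office), open(d_office_hall)}
    → {at(office), open(d_bay_kitchen), open(d_dock_office), open(d_office_hall)}
  through step 1 (unlock(d_dock_office)): drop {open(d_dock_office)}, keep {at(office), open(d_bay_kitchen), open(d_office_hall)}, require {have(k3), locked(d_dock_office)}
    → {at(office), have(k3), locked(d_dock_office), open(d_bay_kitchen), open(d_office_hall)}

== RESULT ==
["at(office)", "have(k3)", "locked(d_dock_office)", "open(d_bay_kitchen)", "open(d_office_hall)"]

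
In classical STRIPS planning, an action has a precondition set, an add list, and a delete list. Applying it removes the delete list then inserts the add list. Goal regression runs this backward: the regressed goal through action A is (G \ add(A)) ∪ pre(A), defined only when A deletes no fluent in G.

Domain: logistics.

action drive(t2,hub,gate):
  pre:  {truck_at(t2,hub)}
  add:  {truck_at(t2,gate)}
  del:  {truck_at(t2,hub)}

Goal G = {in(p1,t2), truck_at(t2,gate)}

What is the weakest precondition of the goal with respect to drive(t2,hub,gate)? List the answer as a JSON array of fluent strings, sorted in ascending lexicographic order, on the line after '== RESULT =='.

Regress:
  G ∩ del = {}  (empty — regression defined)
  G \ add = {in(p1,t2), truck_at(t2,gate)} \ {truck_at(t2,gate)} = {in(p1,t2)}
  ∪ pre   = {in(p1,t2)} ∪ {truck_at(t2,hub)}
          = {in(p1,t2), truck_at(t2,hub)}

== RESULT ==
["in(p1,t2)", "truck_at(t2,hub)"]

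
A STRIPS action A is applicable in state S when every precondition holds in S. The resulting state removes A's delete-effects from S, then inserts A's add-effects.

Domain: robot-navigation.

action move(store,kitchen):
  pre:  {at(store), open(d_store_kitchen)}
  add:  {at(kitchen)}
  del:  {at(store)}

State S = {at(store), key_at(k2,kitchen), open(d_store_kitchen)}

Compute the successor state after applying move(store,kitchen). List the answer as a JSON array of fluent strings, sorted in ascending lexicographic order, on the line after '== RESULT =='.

Compute (S \ del) ∪ add:
  pre ⊆ S: {at(store), open(d_store_kitchen)} ⊆ S  — applicable
  S \ del = {key_at(k2,kitchen), open(d_store_kitchen)}
  ∪ add   = {at(kitchen), key_at(k2,kitchen), open(d_store_kitchen)}

== RESULT ==
["at(kitchen)", "key_at(k2,kitchen)", "open(d_store_kitchen)"]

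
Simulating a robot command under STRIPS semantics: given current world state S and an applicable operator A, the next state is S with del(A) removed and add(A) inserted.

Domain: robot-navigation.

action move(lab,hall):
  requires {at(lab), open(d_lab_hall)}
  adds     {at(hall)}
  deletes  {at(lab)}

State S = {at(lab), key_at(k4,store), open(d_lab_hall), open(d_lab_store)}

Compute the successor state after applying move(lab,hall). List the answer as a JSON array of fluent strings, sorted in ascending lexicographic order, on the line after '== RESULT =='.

Progress:
  pre ⊆ S: {at(lab), open(d_lab_hall)} ⊆ S  — applicable
  S \ del = {key_at(k4,store), open(d_lab_hall), open(d_lab_store)}
  ∪ add   = {at(hall), key_at(k4,store), open(d_lab_hall), open(d_lab_store)}

== RESULT ==
["at(hall)", "key_at(k4,store)", "open(d_lab_hall)", "open(d_lab_store)"]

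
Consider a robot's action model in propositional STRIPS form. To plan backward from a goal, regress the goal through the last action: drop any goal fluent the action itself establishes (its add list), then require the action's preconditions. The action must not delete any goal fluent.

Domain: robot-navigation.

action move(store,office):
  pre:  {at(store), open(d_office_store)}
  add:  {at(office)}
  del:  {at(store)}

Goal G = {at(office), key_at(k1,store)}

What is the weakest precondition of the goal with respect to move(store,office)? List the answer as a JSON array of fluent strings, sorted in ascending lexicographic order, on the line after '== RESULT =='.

Regress:
  G ∩ del = {}  (empty — regression defined)
  G \ add = {at(office), key_at(k1,store)} \ {at(office)} = {key_at(k1,store)}
  ∪ pre   = {key_at(k1,store)} ∪ {at(store), open(d_office_store)}
          = {at(store), key_at(k1,store), open(d_office_store)}

== RESULT ==
["at(store)", "key_at(k1,store)", "open(d_office_store)"]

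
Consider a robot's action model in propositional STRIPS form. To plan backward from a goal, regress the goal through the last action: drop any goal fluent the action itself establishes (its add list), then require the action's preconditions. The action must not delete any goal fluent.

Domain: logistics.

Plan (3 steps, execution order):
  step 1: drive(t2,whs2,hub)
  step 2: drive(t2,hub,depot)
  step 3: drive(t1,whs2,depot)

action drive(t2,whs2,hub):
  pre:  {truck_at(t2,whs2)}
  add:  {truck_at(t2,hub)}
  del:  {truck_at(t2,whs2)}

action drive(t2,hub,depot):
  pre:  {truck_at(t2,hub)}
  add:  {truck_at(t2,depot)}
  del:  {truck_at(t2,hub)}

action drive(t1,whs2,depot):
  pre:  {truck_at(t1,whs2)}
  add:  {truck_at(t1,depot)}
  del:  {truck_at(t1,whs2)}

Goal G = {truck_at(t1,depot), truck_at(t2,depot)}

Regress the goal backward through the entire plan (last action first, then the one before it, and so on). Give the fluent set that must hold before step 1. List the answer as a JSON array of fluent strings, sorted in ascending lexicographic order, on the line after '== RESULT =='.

Regress step by step:
  through step 3 (drive(t1,whs2,depot)): drop {truck_at(t1,depot)}, keep {truck_at(t2,depot)}, require {truck_at(t1,whs2)}
    → {truck_at(t1,whs2), truck_at(t2,depot)}
  through step 2 (drive(t2,hub,depot)): drop {truck_at(t2,depot)}, keep {truck_at(t1,whs2)}, require {truck_at(t2,hub)}
    → {truck_at(t1,whs2), truck_at(t2,hub)}
  through step 1 (drive(t2,whs2,hub)): drop {truck_at(t2,hub)}, keep {truck_at(t1,whs2)}, require {truck_at(t2,whs2)}
    → {truck_at(t1,whs2), truck_at(t2,whs2)}

== RESULT ==
["truck_at(t1,whs2)", "truck_at(t2,whs2)"]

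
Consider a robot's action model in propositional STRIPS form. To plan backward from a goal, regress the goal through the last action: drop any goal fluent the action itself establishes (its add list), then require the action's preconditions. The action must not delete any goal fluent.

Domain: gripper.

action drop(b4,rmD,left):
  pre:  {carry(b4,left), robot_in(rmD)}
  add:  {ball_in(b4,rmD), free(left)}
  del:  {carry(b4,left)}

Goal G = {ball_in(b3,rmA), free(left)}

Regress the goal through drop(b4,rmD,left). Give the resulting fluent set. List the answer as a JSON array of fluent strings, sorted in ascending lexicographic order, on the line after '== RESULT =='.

Compute (G \ add) ∪ pre:
  G ∩ del = {}  (empty — regression defined)
  G \ add = {ball_in(b3,rmA), free(left)} \ {ball_in(b4,rmD), free(left)} = {ball_in(b3,rmA)}
  ∪ pre   = {ball_in(b3,rmA)} ∪ {carry(b4,left), robot_in(rmD)}
          = {ball_in(b3,rmA), carry(b4,left), robot_in(rmD)}

== RESULT ==
["ball_in(b3,rmA)", "carry(b4,left)", "robot_in(rmD)"]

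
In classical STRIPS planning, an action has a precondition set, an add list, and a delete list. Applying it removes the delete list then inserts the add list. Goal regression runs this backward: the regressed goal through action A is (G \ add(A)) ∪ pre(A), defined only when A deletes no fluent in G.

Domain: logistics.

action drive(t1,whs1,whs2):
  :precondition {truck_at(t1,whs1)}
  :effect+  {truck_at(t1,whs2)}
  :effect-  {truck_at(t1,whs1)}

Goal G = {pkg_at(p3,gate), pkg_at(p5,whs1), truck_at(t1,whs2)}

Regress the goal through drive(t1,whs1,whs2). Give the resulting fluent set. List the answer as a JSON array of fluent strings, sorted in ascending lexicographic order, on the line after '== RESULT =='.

Regress:
  G ∩ del = {}  (empty — regression defined)
  G \ add = {pkg_at(p3,gate), pkg_at(p5,whs1), truck_at(t1,whs2)} \ {truck_at(t1,whs2)} = {pkg_at(p3,gate), pkg_at(p5,whs1)}
  ∪ pre   = {pkg_at(p3,gate), pkg_at(p5,whs1)} ∪ {truck_at(t1,whs1)}
          = {pkg_at(p3,gate), pkg_at(p5,whs1), truck_at(t1,whs1)}

== RESULT ==
["pkg_at(p3,gate)", "pkg_at(p5,whs1)", "truck_at(t1,whs1)"]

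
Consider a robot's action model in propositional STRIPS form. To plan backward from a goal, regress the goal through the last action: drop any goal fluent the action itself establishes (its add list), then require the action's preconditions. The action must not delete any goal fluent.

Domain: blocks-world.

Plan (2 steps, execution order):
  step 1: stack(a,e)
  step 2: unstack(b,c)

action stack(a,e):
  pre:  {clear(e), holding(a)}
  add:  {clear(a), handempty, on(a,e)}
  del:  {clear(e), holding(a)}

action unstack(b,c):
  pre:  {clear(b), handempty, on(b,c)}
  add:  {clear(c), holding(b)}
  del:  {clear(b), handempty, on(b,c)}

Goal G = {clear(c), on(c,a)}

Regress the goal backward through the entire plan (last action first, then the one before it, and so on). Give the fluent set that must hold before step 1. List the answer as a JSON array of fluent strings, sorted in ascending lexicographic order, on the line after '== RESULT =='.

Work backward from the goal:
  through step 2 (unstack(b,c)): drop {clear(c)}, keep {on(c,a)}, require {clear(b), handempty, on(b,c)}
    → {clear(b), handempty, on(b,c), on(c,a)}
  through step 1 (stack(a,e)): drop {handempty}, keep {clear(b), on(b,c), on(c,a)}, require {clear(e), holding(a)}
    → {clear(b), clear(e), holding(a), on(b,c), on(c,a)}

== RESULT ==
["clear(b)", "clear(e)", "holding(a)", "on(b,c)", "on(c,a)"]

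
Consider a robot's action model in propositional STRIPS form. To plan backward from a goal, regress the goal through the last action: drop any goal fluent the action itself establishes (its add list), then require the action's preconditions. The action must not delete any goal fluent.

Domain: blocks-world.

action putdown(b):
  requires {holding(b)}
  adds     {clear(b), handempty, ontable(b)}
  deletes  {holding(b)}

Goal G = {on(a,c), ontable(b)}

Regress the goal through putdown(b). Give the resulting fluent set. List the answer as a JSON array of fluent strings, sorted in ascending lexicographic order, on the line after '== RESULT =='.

Regress:
  G ∩ del = {}  (empty — regression defined)
  G \ add = {on(a,c), ontable(b)} \ {clear(b), handempty, ontable(b)} = {on(a,c)}
  ∪ pre   = {on(a,c)} ∪ {holding(b)}
          = {holding(b), on(a,c)}

== RESULT ==
["holding(b)", "on(a,c)"]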